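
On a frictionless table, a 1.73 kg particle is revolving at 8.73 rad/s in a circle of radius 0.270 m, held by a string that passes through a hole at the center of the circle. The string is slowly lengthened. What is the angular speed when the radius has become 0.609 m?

No torque about the axis ⇒ m r₁² ω₁ = m r₂² ω₂.
ω₂ = ω₁ (r₁/r₂)² = (8.73)(0.270/0.609)² = 1.716 rad/s.

ω₂ ≈ 1.72 rad/s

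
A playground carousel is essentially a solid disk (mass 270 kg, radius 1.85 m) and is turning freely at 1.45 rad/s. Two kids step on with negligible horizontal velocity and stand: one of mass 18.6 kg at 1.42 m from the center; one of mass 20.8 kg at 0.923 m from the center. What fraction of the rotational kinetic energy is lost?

No external torque acts about the center; L_before = L_after.
I_p = ½(270)(1.85)² = 462.0 kg·m².
Added inertia Σmr² = (18.6)(1.42)² + (20.8)(0.923)² = 55.23 kg·m²; I_f = 462.0 + 55.23 = 517.3 kg·m².
ω_f = I_p ω_i / I_f = (462.0)(1.45) / 517.3 = 1.295 rad/s.
KE_i = ½(462.0)(1.450 rad/s)² = 485.7 J; KE_f = ½(517.3)(1.295)² = 433.9 J.
Fraction lost = 0.1068.

fraction ≈ 0.107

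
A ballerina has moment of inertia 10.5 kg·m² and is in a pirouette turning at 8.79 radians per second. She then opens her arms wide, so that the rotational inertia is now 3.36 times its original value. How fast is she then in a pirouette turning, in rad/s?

No external torque acts about the spin axis, so angular momentum is conserved.
I₂ = 3.36 × 10.5 = 35.28 kg·m².
ω₂ = I₁ω₁ / I₂ = (10.50)(8.79 rad/s) / (35.28) = 2.616 rad/s.

ω₂ ≈ 2.62 rad/s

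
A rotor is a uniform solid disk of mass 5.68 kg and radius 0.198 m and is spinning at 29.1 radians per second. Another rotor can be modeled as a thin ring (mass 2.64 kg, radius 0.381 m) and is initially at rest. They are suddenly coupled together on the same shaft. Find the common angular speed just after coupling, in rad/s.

The coupling torques are internal; angular momentum about the shared axis is conserved.
Moments of inertia: I_A = ½(5.68)(0.198)² = 0.1113 kg·m²; I_B = (2.64)(0.381)² = 0.3832 kg·m².
Taking A's sense as positive: L = (0.1113)(29.1) = 3.240 kg·m²·rad/s.
Combined I = 0.1113 + 0.3832 = 0.4946 kg·m².
ω_f = L / I = 3.240 / 0.4946 = 6.551 rad/s.

|ω_f| ≈ 6.55 rad/s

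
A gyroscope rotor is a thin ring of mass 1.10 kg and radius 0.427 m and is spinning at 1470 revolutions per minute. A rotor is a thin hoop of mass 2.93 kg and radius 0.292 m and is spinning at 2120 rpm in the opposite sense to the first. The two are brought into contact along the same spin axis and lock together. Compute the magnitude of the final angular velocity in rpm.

|ω_f| ≈ 521 rpm

The coupling torques are internal; angular momentum about the shared axis is conserved.
Moments of inertia: I_A = (1.10)(0.427)² = 0.2006 kg·m²; I_B = (2.93)(0.292)² = 0.2498 kg·m².
Taking A's sense as positive: L = (0.2006)(1470) − (0.2498)(2120) = -234.8 kg·m²·rpm.
Combined I = 0.2006 + 0.2498 = 0.4504 kg·m².
ω_f = L / I = -234.8 / 0.4504 = -521.3 rpm.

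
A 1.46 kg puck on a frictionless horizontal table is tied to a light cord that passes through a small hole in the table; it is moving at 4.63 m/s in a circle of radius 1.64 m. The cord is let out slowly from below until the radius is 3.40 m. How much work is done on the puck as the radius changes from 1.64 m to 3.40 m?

Central (radial) force ⇒ zero torque about the center ⇒ m v r is constant.
v₂ = v₁ r₁ / r₂ = (4.63)(1.64) / (3.40) = 2.233 m/s.
W = ΔKE = ½m(v₂² − v₁²) = -12.01 J.

W ≈ -12.0 J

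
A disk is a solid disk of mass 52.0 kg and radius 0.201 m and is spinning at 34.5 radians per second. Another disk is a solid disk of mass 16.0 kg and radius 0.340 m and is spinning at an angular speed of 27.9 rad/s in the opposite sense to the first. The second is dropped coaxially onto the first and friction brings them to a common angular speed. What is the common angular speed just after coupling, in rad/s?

|ω_f| ≈ 5.28 rad/s

The coupling torques are internal; angular momentum about the shared axis is conserved.
Moments of inertia: I_A = ½(52.0)(0.201)² = 1.050 kg·m²; I_B = ½(16.0)(0.340)² = 0.9248 kg·m².
Taking A's sense as positive: L = (1.050)(34.5) − (0.9248)(27.9) = 10.44 kg·m²·rad/s.
Combined I = 1.050 + 0.9248 = 1.975 kg·m².
ω_f = L / I = 10.44 / 1.975 = 5.284 rad/s.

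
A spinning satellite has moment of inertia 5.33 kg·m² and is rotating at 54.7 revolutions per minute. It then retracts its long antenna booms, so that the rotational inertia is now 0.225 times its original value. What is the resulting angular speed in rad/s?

ω₂ ≈ 25.5 rad/s

Angular momentum about the spin axis is conserved since the torque about it is zero.
I₂ = 0.225 × 5.33 = 1.199 kg·m².
ω₂ = I₁ω₁ / I₂ = (5.330)(54.7 rpm) / (1.199) = 243.1 rpm = 25.46 rad/s.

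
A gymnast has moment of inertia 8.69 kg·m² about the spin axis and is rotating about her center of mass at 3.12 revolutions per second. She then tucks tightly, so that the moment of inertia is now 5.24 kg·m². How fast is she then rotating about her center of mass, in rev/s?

ω₂ ≈ 5.17 rev/s

Angular momentum about the spin axis is conserved since the torque about it is zero.
ω₂ = I₁ω₁ / I₂ = (8.690)(3.12 rev/s) / (5.240) = 5.174 rev/s.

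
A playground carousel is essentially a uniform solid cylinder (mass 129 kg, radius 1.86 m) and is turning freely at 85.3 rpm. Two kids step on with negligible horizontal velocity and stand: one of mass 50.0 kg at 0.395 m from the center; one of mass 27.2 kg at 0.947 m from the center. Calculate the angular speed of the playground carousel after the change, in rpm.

ω_f ≈ 74.5 rpm

No external torque acts about the center; L_before = L_after.
I_p = ½(129)(1.86)² = 223.1 kg·m².
Added inertia Σmr² = (50.0)(0.395)² + (27.2)(0.947)² = 32.19 kg·m²; I_f = 223.1 + 32.19 = 255.3 kg·m².
ω_f = I_p ω_i / I_f = (223.1)(85.3) / 255.3 = 74.54 rpm.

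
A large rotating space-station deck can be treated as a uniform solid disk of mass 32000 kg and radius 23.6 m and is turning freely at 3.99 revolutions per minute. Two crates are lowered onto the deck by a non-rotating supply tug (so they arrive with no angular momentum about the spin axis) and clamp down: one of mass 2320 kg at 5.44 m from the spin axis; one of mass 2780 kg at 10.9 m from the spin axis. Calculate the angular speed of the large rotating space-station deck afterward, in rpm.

ω_f ≈ 3.82 rpm

No external torque acts about the spin axis; L_before = L_after.
I_p = ½(32000)(23.6)² = 8.911e+06 kg·m².
Added inertia Σmr² = (2320)(5.44)² + (2780)(10.9)² = 3.989e+05 kg·m²; I_f = 8.911e+06 + 3.989e+05 = 9.310e+06 kg·m².
ω_f = I_p ω_i / I_f = (8.911e+06)(3.99) / 9.310e+06 = 3.819 rpm.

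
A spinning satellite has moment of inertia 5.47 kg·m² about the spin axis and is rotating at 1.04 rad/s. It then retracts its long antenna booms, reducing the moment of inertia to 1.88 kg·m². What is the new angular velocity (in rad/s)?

No external torque acts about the spin axis, so angular momentum is conserved.
ω₂ = I₁ω₁ / I₂ = (5.470)(1.04 rad/s) / (1.880) = 3.026 rad/s.

ω₂ ≈ 3.03 rad/s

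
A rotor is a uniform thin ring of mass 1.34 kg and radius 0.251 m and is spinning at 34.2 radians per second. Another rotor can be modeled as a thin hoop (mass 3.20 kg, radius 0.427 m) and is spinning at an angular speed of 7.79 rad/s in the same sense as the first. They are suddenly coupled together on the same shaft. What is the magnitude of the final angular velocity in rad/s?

|ω_f| ≈ 11.1 rad/s

No external torque acts about the common axis, so total angular momentum is conserved.
Moments of inertia: I_A = (1.34)(0.251)² = 0.08442 kg·m²; I_B = (3.20)(0.427)² = 0.5835 kg·m².
Taking A's sense as positive: L = (0.08442)(34.2) + (0.5835)(7.79) = 7.432 kg·m²·rad/s.
Combined I = 0.08442 + 0.5835 = 0.6679 kg·m².
ω_f = L / I = 7.432 / 0.6679 = 11.13 rad/s.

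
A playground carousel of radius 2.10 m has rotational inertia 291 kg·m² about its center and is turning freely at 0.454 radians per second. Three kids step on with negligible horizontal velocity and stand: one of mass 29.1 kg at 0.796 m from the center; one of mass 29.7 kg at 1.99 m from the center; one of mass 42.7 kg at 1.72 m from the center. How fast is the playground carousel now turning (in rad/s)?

ω_f ≈ 0.239 rad/s

No external torque acts about the center; L_before = L_after.
Added inertia Σmr² = (29.1)(0.796)² + (29.7)(1.99)² + (42.7)(1.72)² = 262.4 kg·m²; I_f = 291.0 + 262.4 = 553.4 kg·m².
ω_f = I_p ω_i / I_f = (291.0)(0.454) / 553.4 = 0.2387 rad/s.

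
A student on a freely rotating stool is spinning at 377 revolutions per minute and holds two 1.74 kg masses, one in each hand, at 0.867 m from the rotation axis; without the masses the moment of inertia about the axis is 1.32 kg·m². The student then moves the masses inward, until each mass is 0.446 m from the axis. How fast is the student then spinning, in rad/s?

ω₂ ≈ 77.2 rad/s

Angular momentum about the spin axis is conserved since the torque about it is zero.
I₁ = 1.32 + 2(1.74)(0.867)² = 3.936 kg·m²; I₂ = 1.32 + 2(1.74)(0.446)² = 2.012 kg·m².
ω₂ = I₁ω₁ / I₂ = (3.936)(377 rpm) / (2.012) = 737.4 rpm = 77.22 rad/s.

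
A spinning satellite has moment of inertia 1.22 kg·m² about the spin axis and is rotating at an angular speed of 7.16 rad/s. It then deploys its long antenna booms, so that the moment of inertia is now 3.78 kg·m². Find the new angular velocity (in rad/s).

ω₂ ≈ 2.31 rad/s

No external torque acts about the spin axis, so angular momentum is conserved.
ω₂ = I₁ω₁ / I₂ = (1.220)(7.16 rad/s) / (3.780) = 2.311 rad/s.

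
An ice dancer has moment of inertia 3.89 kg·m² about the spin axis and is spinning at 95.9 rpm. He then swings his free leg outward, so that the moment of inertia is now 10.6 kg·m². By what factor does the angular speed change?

No external torque acts about the spin axis, so angular momentum is conserved.
ω₂/ω₁ = I₁/I₂ = 3.890 / 10.60 = 0.3670.

ω₂/ω₁ ≈ 0.367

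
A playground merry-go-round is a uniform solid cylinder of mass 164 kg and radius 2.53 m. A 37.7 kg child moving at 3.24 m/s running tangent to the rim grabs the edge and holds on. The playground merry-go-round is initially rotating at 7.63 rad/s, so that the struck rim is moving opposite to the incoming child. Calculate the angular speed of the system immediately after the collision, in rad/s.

The axle reaction passes through the axle and exerts no torque about it; angular momentum about the axle is conserved through the impact.
I_p = ½(164)(2.53)² = 524.9 kg·m². Taking the sense of the child's angular momentum as positive, L_{child} = m v R = (37.7)(3.24)(2.53) = 309.0 kg·m²/s.
L_i = −I_p ω_p + m v R = −(524.9)(7.63) + 309.0 = -3696 kg·m²/s.
After sticking, I_f = I_p + m R² = 524.9 + (37.7)(2.53)² = 766.2 kg·m².
ω_f = L_i / I_f = -3696 / 766.2 = -4.824 rad/s.

|ω_f| ≈ 4.82 rad/s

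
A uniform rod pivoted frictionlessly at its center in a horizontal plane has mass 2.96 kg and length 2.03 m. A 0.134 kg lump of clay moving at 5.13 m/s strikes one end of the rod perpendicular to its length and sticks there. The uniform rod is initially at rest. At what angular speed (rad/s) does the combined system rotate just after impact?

About the pivot the impulsive forces during the collision are internal, so angular momentum about that axis is conserved.
I_p = (1/12)(2.96)(2.03)² = 1.016 kg·m². Taking the sense of the lump of clay's angular momentum as positive, L_{lump} = m v R = (0.134)(5.13)(2.03/2) = 0.6977 kg·m²/s.
L_i = 0 + 0.6977 = 0.6977 kg·m²/s.
After sticking, I_f = I_p + m R² = 1.016 + (0.134)(2.03/2)² = 1.155 kg·m².
ω_f = L_i / I_f = 0.6977 / 1.155 = 0.6043 rad/s.

|ω_f| ≈ 0.604 rad/s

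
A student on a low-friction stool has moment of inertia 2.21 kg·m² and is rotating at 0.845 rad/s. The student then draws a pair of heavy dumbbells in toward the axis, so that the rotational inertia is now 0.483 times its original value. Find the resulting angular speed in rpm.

Angular momentum about the spin axis is conserved since the torque about it is zero.
I₂ = 0.483 × 2.21 = 1.067 kg·m².
ω₂ = I₁ω₁ / I₂ = (2.210)(0.845 rad/s) / (1.067) = 1.749 rad/s = 16.71 rpm.

ω₂ ≈ 16.7 rpm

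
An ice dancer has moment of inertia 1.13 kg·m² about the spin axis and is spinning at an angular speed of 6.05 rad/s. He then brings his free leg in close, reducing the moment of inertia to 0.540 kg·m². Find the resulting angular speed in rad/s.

ω₂ ≈ 12.7 rad/s

Angular momentum about the spin axis is conserved since the torque about it is zero.
ω₂ = I₁ω₁ / I₂ = (1.130)(6.05 rad/s) / (0.5400) = 12.66 rad/s.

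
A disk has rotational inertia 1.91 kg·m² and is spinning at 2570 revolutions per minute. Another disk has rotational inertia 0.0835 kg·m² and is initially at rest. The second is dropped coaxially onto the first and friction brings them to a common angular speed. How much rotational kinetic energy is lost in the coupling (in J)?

ΔKE lost ≈ 2900 J

The coupling torques are internal; angular momentum about the shared axis is conserved.
Taking A's sense as positive: L = (1.910)(2570) = 4909 kg·m²·rpm.
Combined I = 1.910 + 0.08350 = 1.993 kg·m².
ω_f = L / I = 4909 / 1.993 = 2462 rpm.
KE_i = ½ΣIω² = 69170 J; KE_f = ½(1.993)(257.9)² = 66270 J.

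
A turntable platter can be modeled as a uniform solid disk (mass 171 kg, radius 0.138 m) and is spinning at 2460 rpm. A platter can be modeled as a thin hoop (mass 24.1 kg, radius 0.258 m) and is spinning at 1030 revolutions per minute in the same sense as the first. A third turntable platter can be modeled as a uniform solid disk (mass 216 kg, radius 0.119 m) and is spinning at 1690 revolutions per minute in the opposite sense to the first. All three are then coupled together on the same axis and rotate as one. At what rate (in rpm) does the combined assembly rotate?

No external torque acts about the common axis, so total angular momentum is conserved.
Moments of inertia: I_A = ½(171)(0.138)² = 1.628 kg·m²; I_B = (24.1)(0.258)² = 1.604 kg·m²; I_C = ½(216)(0.119)² = 1.529 kg·m².
Taking A's sense as positive: L = (1.628)(2460) + (1.604)(1030) − (1.529)(1690) = 3073 kg·m²·rpm.
Combined I = 1.628 + 1.604 + 1.529 = 4.762 kg·m².
ω_f = L / I = 3073 / 4.762 = 645.4 rpm.

|ω_f| ≈ 645 rpm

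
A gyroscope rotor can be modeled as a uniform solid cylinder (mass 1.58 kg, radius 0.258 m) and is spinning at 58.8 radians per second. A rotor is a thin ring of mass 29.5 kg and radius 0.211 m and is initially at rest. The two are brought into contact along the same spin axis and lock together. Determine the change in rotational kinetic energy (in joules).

ΔKE ≈ -87.4 J

No external torque acts about the common axis, so total angular momentum is conserved.
Moments of inertia: I_A = ½(1.58)(0.258)² = 0.05259 kg·m²; I_B = (29.5)(0.211)² = 1.313 kg·m².
Taking A's sense as positive: L = (0.05259)(58.8) = 3.092 kg·m²·rad/s.
Combined I = 0.05259 + 1.313 = 1.366 kg·m².
ω_f = L / I = 3.092 / 1.366 = 2.264 rad/s.
KE_i = ½ΣIω² = 90.91 J; KE_f = ½(1.366)(2.264)² = 3.500 J.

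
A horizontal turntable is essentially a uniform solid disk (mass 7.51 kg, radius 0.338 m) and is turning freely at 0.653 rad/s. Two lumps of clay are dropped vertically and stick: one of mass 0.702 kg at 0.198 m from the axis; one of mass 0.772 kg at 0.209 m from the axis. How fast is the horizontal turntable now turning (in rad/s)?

ω_f ≈ 0.571 rad/s

The added mass arrives with no angular momentum about the axis, and any external torque about the axis is negligible, so the system's angular momentum is conserved.
I_p = ½(7.51)(0.338)² = 0.4290 kg·m².
Added inertia Σmr² = (0.702)(0.198)² + (0.772)(0.209)² = 0.06124 kg·m²; I_f = 0.4290 + 0.06124 = 0.4902 kg·m².
ω_f = I_p ω_i / I_f = (0.4290)(0.653) / 0.4902 = 0.5714 rad/s.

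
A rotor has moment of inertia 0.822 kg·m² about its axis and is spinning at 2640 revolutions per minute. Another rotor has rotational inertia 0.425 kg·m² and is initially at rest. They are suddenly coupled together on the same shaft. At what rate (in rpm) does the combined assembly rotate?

|ω_f| ≈ 1740 rpm

The coupling torques are internal; angular momentum about the shared axis is conserved.
Taking A's sense as positive: L = (0.8220)(2640) = 2170 kg·m²·rpm.
Combined I = 0.8220 + 0.4250 = 1.247 kg·m².
ω_f = L / I = 2170 / 1.247 = 1740 rpm.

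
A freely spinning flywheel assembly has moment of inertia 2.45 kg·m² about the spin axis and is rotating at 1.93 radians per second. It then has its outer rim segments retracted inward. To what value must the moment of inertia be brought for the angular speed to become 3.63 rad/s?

No external torque acts about the spin axis, so angular momentum is conserved.
I₂ = I₁ω₁ / ω₂ = (2.45)(1.93) / (3.63) = 1.303 kg·m².

I₂ ≈ 1.30 kg·m²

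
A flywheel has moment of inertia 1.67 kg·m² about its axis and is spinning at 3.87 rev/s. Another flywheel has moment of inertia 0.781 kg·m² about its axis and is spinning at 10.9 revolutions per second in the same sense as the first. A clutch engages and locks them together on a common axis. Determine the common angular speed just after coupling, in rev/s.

|ω_f| ≈ 6.11 rev/s

No external torque acts about the common axis, so total angular momentum is conserved.
Taking A's sense as positive: L = (1.670)(3.87) + (0.7810)(10.9) = 14.98 kg·m²·rev/s.
Combined I = 1.670 + 0.7810 = 2.451 kg·m².
ω_f = L / I = 14.98 / 2.451 = 6.110 rev/s.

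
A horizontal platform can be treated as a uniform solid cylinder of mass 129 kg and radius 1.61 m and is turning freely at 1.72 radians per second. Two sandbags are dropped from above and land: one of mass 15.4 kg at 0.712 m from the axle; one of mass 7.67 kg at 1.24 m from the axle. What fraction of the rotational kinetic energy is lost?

The added mass arrives with no angular momentum about the axle, and any external torque about the axle is negligible, so the system's angular momentum is conserved.
I_p = ½(129)(1.61)² = 167.2 kg·m².
Added inertia Σmr² = (15.4)(0.712)² + (7.67)(1.24)² = 19.60 kg·m²; I_f = 167.2 + 19.60 = 186.8 kg·m².
ω_f = I_p ω_i / I_f = (167.2)(1.72) / 186.8 = 1.540 rad/s.
KE_i = ½(167.2)(1.720 rad/s)² = 247.3 J; KE_f = ½(186.8)(1.540)² = 221.4 J.
Fraction lost = 0.1049.

fraction ≈ 0.105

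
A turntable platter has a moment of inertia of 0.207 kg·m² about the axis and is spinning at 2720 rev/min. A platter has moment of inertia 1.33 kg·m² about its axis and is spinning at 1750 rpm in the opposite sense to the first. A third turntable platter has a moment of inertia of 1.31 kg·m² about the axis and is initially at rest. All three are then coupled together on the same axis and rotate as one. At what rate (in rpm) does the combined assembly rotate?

|ω_f| ≈ 620 rpm

No external torque acts about the common axis, so total angular momentum is conserved.
Taking A's sense as positive: L = (0.2070)(2720) − (1.330)(1750) = -1764 kg·m²·rpm.
Combined I = 0.2070 + 1.330 + 1.310 = 2.847 kg·m².
ω_f = L / I = -1764 / 2.847 = -619.8 rpm.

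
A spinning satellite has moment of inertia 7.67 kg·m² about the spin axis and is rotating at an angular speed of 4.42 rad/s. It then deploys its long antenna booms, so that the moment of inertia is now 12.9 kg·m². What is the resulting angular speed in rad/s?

Angular momentum about the spin axis is conserved since the torque about it is zero.
ω₂ = I₁ω₁ / I₂ = (7.670)(4.42 rad/s) / (12.90) = 2.628 rad/s.

ω₂ ≈ 2.63 rad/s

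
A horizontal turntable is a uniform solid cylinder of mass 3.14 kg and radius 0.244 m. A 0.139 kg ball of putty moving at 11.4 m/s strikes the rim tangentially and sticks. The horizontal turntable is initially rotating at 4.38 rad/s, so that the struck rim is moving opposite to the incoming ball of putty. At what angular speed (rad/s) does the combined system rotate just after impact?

|ω_f| ≈ 0.224 rad/s

The axle reaction passes through the axle and exerts no torque about it; angular momentum about the axle is conserved through the impact.
I_p = ½(3.14)(0.244)² = 0.09347 kg·m². Taking the sense of the ball of putty's angular momentum as positive, L_{ball} = m v R = (0.139)(11.4)(0.244) = 0.3866 kg·m²/s.
L_i = −I_p ω_p + m v R = −(0.09347)(4.38) + 0.3866 = -0.02276 kg·m²/s.
After sticking, I_f = I_p + m R² = 0.09347 + (0.139)(0.244)² = 0.1017 kg·m².
ω_f = L_i / I_f = -0.02276 / 0.1017 = -0.2237 rad/s.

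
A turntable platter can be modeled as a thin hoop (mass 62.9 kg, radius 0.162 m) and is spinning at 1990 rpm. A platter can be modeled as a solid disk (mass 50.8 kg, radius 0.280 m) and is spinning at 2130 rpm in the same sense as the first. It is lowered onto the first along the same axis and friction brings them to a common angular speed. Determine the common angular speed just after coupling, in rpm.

|ω_f| ≈ 2070 rpm

No external torque acts about the common axis, so total angular momentum is conserved.
Moments of inertia: I_A = (62.9)(0.162)² = 1.651 kg·m²; I_B = ½(50.8)(0.280)² = 1.991 kg·m².
Taking A's sense as positive: L = (1.651)(1990) + (1.991)(2130) = 7527 kg·m²·rpm.
Combined I = 1.651 + 1.991 = 3.642 kg·m².
ω_f = L / I = 7527 / 3.642 = 2067 rpm.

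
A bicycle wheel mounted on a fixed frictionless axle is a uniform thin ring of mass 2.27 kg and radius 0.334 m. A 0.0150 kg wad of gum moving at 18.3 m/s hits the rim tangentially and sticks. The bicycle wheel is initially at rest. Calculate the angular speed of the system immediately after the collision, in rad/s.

|ω_f| ≈ 0.360 rad/s

The axle reaction passes through the axle and exerts no torque about it; angular momentum about the axle is conserved through the impact.
I_p = (2.27)(0.334)² = 0.2532 kg·m². Taking the sense of the wad of gum's angular momentum as positive, L_{wad} = m v R = (0.0150)(18.3)(0.334) = 0.09168 kg·m²/s.
L_i = 0 + 0.09168 = 0.09168 kg·m²/s.
After sticking, I_f = I_p + m R² = 0.2532 + (0.0150)(0.334)² = 0.2549 kg·m².
ω_f = L_i / I_f = 0.09168 / 0.2549 = 0.3597 rad/s.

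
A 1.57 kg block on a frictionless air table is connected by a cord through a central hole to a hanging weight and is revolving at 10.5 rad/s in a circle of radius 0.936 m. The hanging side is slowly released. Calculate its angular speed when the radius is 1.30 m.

The constraining force is radial, so m r² ω about the center is conserved.
ω₂ = ω₁ (r₁/r₂)² = (10.5)(0.936/1.30)² = 5.443 rad/s.

ω₂ ≈ 5.44 rad/s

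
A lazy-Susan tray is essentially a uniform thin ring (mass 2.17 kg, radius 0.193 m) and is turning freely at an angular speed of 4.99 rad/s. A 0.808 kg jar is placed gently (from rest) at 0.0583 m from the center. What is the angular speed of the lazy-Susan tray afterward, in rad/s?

The added mass arrives with no angular momentum about the center, and any external torque about the center is negligible, so the system's angular momentum is conserved.
I_p = (2.17)(0.193)² = 0.08083 kg·m².
Added inertia Σmr² = (0.808)(0.0583)² = 0.002746 kg·m²; I_f = 0.08083 + 0.002746 = 0.08358 kg·m².
ω_f = I_p ω_i / I_f = (0.08083)(4.99) / 0.08358 = 4.826 rad/s.

ω_f ≈ 4.83 rad/s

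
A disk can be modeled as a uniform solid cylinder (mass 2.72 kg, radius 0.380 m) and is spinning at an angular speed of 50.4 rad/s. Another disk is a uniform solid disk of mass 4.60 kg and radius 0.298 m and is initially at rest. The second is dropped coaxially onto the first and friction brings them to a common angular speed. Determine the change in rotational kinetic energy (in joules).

ΔKE ≈ -127 J

The coupling torques are internal; angular momentum about the shared axis is conserved.
Moments of inertia: I_A = ½(2.72)(0.380)² = 0.1964 kg·m²; I_B = ½(4.60)(0.298)² = 0.2042 kg·m².
Taking A's sense as positive: L = (0.1964)(50.4) = 9.898 kg·m²·rad/s.
Combined I = 0.1964 + 0.2042 = 0.4006 kg·m².
ω_f = L / I = 9.898 / 0.4006 = 24.71 rad/s.
KE_i = ½ΣIω² = 249.4 J; KE_f = ½(0.4006)(24.71)² = 122.3 J.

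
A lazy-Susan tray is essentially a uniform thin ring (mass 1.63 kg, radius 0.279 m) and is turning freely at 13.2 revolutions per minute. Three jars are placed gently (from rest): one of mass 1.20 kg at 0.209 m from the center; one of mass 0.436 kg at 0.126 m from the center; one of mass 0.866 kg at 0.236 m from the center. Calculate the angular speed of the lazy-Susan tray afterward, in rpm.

No external torque acts about the center; L_before = L_after.
I_p = (1.63)(0.279)² = 0.1269 kg·m².
Added inertia Σmr² = (1.20)(0.209)² + (0.436)(0.126)² + (0.866)(0.236)² = 0.1076 kg·m²; I_f = 0.1269 + 0.1076 = 0.2345 kg·m².
ω_f = I_p ω_i / I_f = (0.1269)(13.2) / 0.2345 = 7.144 rpm.

ω_f ≈ 7.14 rpm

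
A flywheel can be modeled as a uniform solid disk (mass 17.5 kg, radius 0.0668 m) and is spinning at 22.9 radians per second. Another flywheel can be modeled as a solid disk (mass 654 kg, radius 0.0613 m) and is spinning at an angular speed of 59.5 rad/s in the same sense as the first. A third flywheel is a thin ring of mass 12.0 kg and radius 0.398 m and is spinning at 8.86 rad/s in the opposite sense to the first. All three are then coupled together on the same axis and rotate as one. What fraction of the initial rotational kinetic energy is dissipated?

The coupling torques are internal; angular momentum about the shared axis is conserved.
Moments of inertia: I_A = ½(17.5)(0.0668)² = 0.03904 kg·m²; I_B = ½(654)(0.0613)² = 1.229 kg·m²; I_C = (12.0)(0.398)² = 1.901 kg·m².
Taking A's sense as positive: L = (0.03904)(22.9) + (1.229)(59.5) − (1.901)(8.86) = 57.16 kg·m²·rad/s.
Combined I = 0.03904 + 1.229 + 1.901 = 3.169 kg·m².
ω_f = L / I = 57.16 / 3.169 = 18.04 rad/s.
KE_i = ½ΣIω² = 2260 J; KE_f = ½(3.169)(18.04)² = 515.6 J.
Fraction dissipated = (KE_i − KE_f)/KE_i = 0.7718.

fraction ≈ 0.772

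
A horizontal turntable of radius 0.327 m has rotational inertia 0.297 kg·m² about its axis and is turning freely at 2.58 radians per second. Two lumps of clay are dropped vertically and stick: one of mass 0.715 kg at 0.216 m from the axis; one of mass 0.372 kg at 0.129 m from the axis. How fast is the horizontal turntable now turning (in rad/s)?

The added mass arrives with no angular momentum about the axis, and any external torque about the axis is negligible, so the system's angular momentum is conserved.
Added inertia Σmr² = (0.715)(0.216)² + (0.372)(0.129)² = 0.03955 kg·m²; I_f = 0.2970 + 0.03955 = 0.3365 kg·m².
ω_f = I_p ω_i / I_f = (0.2970)(2.58) / 0.3365 = 2.277 rad/s.

ω_f ≈ 2.28 rad/s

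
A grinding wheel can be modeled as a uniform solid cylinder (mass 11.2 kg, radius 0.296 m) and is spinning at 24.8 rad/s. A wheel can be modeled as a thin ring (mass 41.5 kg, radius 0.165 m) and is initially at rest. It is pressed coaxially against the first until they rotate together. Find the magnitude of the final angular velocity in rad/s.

|ω_f| ≈ 7.51 rad/s

The coupling torques are internal; angular momentum about the shared axis is conserved.
Moments of inertia: I_A = ½(11.2)(0.296)² = 0.4906 kg·m²; I_B = (41.5)(0.165)² = 1.130 kg·m².
Taking A's sense as positive: L = (0.4906)(24.8) = 12.17 kg·m²·rad/s.
Combined I = 0.4906 + 1.130 = 1.620 kg·m².
ω_f = L / I = 12.17 / 1.620 = 7.509 rad/s.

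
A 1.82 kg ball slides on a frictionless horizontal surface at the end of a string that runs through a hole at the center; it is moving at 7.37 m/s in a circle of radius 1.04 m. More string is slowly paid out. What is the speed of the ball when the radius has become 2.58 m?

v₂ ≈ 2.97 m/s

Central (radial) force ⇒ zero torque about the center ⇒ m v r is constant.
v₂ = v₁ r₁ / r₂ = (7.37)(1.04) / (2.58) = 2.971 m/s.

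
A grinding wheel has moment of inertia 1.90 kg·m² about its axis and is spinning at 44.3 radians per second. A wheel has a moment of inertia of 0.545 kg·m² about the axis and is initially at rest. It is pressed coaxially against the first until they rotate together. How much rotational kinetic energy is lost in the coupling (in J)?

No external torque acts about the common axis, so total angular momentum is conserved.
Taking A's sense as positive: L = (1.900)(44.3) = 84.17 kg·m²·rad/s.
Combined I = 1.900 + 0.5450 = 2.445 kg·m².
ω_f = L / I = 84.17 / 2.445 = 34.43 rad/s.
KE_i = ½ΣIω² = 1864 J; KE_f = ½(2.445)(34.43)² = 1449 J.

ΔKE lost ≈ 416 J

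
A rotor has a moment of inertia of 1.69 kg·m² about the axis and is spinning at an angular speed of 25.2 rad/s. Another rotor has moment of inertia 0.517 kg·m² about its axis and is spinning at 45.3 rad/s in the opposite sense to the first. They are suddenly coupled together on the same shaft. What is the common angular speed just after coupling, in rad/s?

|ω_f| ≈ 8.69 rad/s

The coupling torques are internal; angular momentum about the shared axis is conserved.
Taking A's sense as positive: L = (1.690)(25.2) − (0.5170)(45.3) = 19.17 kg·m²·rad/s.
Combined I = 1.690 + 0.5170 = 2.207 kg·m².
ω_f = L / I = 19.17 / 2.207 = 8.685 rad/s.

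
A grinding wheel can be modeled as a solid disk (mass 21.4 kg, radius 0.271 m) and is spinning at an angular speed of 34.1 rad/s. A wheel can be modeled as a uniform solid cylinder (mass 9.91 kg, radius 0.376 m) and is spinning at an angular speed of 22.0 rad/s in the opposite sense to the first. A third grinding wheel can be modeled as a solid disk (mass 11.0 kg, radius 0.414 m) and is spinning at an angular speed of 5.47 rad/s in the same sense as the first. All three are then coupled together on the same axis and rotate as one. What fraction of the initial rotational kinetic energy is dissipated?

fraction ≈ 0.912

The coupling torques are internal; angular momentum about the shared axis is conserved.
Moments of inertia: I_A = ½(21.4)(0.271)² = 0.7858 kg·m²; I_B = ½(9.91)(0.376)² = 0.7005 kg·m²; I_C = ½(11.0)(0.414)² = 0.9427 kg·m².
Taking A's sense as positive: L = (0.7858)(34.1) − (0.7005)(22.0) + (0.9427)(5.47) = 16.54 kg·m²·rad/s.
Combined I = 0.7858 + 0.7005 + 0.9427 = 2.429 kg·m².
ω_f = L / I = 16.54 / 2.429 = 6.810 rad/s.
KE_i = ½ΣIω² = 640.5 J; KE_f = ½(2.429)(6.810)² = 56.32 J.
Fraction dissipated = (KE_i − KE_f)/KE_i = 0.9121.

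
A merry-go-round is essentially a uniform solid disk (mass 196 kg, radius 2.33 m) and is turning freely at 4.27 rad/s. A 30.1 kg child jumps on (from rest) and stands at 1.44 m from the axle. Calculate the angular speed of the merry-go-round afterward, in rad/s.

No external torque acts about the axle; L_before = L_after.
I_p = ½(196)(2.33)² = 532.0 kg·m².
Added inertia Σmr² = (30.1)(1.44)² = 62.42 kg·m²; I_f = 532.0 + 62.42 = 594.4 kg·m².
ω_f = I_p ω_i / I_f = (532.0)(4.27) / 594.4 = 3.822 rad/s.

ω_f ≈ 3.82 rad/s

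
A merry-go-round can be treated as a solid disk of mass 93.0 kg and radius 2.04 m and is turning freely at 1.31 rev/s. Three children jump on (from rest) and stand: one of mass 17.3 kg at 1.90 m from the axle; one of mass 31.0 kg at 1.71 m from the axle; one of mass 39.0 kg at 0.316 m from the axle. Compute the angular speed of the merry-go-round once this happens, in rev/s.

ω_f ≈ 0.723 rev/s

No external torque acts about the axle; L_before = L_after.
I_p = ½(93.0)(2.04)² = 193.5 kg·m².
Added inertia Σmr² = (17.3)(1.90)² + (31.0)(1.71)² + (39.0)(0.316)² = 157.0 kg·m²; I_f = 193.5 + 157.0 = 350.5 kg·m².
ω_f = I_p ω_i / I_f = (193.5)(1.31) / 350.5 = 0.7232 rev/s.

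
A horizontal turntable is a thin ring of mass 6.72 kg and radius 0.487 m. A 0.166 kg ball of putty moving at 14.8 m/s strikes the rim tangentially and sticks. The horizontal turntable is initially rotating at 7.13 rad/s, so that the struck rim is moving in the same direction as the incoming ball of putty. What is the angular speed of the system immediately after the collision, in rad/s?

The axle reaction passes through the axle and exerts no torque about it; angular momentum about the axle is conserved through the impact.
I_p = (6.72)(0.487)² = 1.594 kg·m². Taking the sense of the ball of putty's angular momentum as positive, L_{ball} = m v R = (0.166)(14.8)(0.487) = 1.196 kg·m²/s.
L_i = +I_p ω_p + m v R = +(1.594)(7.13) + 1.196 = 12.56 kg·m²/s.
After sticking, I_f = I_p + m R² = 1.594 + (0.166)(0.487)² = 1.633 kg·m².
ω_f = L_i / I_f = 12.56 / 1.633 = 7.691 rad/s.

|ω_f| ≈ 7.69 rad/s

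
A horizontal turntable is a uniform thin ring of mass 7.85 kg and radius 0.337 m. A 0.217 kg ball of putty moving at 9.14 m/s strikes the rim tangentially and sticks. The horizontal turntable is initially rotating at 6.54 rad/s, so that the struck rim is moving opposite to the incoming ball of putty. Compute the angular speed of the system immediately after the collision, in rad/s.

|ω_f| ≈ 5.63 rad/s

About the axle the impulsive forces during the collision are internal, so angular momentum about that axis is conserved.
I_p = (7.85)(0.337)² = 0.8915 kg·m². Taking the sense of the ball of putty's angular momentum as positive, L_{ball} = m v R = (0.217)(9.14)(0.337) = 0.6684 kg·m²/s.
L_i = −I_p ω_p + m v R = −(0.8915)(6.54) + 0.6684 = -5.162 kg·m²/s.
After sticking, I_f = I_p + m R² = 0.8915 + (0.217)(0.337)² = 0.9162 kg·m².
ω_f = L_i / I_f = -5.162 / 0.9162 = -5.635 rad/s.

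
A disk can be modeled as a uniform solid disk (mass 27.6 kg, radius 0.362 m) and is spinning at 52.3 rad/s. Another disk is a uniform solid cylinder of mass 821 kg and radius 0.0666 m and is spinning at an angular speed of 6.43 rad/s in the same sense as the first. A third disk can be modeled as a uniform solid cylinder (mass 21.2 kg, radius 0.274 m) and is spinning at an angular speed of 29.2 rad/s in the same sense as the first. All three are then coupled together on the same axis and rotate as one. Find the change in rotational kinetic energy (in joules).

ΔKE ≈ -954 J

No external torque acts about the common axis, so total angular momentum is conserved.
Moments of inertia: I_A = ½(27.6)(0.362)² = 1.808 kg·m²; I_B = ½(821)(0.0666)² = 1.821 kg·m²; I_C = ½(21.2)(0.274)² = 0.7958 kg·m².
Taking A's sense as positive: L = (1.808)(52.3) + (1.821)(6.43) + (0.7958)(29.2) = 129.5 kg·m²·rad/s.
Combined I = 1.808 + 1.821 + 0.7958 = 4.425 kg·m².
ω_f = L / I = 129.5 / 4.425 = 29.27 rad/s.
KE_i = ½ΣIω² = 2850 J; KE_f = ½(4.425)(29.27)² = 1896 J.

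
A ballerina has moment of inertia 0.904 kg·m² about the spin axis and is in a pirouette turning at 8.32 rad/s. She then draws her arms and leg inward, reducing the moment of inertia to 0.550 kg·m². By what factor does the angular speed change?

ω₂/ω₁ ≈ 1.64

Angular momentum about the spin axis is conserved since the torque about it is zero.
ω₂/ω₁ = I₁/I₂ = 0.9040 / 0.5500 = 1.644.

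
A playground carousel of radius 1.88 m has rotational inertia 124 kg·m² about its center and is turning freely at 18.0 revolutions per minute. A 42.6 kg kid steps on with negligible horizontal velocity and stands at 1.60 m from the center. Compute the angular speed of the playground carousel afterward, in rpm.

The added mass arrives with no angular momentum about the center, and any external torque about the center is negligible, so the system's angular momentum is conserved.
Added inertia Σmr² = (42.6)(1.60)² = 109.1 kg·m²; I_f = 124.0 + 109.1 = 233.1 kg·m².
ω_f = I_p ω_i / I_f = (124.0)(18.0) / 233.1 = 9.577 rpm.

ω_f ≈ 9.58 rpm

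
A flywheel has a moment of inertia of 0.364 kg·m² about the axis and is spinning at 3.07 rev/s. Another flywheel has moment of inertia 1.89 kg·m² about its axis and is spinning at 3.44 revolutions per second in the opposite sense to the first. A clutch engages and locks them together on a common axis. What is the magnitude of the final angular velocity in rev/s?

The coupling torques are internal; angular momentum about the shared axis is conserved.
Taking A's sense as positive: L = (0.3640)(3.07) − (1.890)(3.44) = -5.384 kg·m²·rev/s.
Combined I = 0.3640 + 1.890 = 2.254 kg·m².
ω_f = L / I = -5.384 / 2.254 = -2.389 rev/s.

|ω_f| ≈ 2.39 rev/s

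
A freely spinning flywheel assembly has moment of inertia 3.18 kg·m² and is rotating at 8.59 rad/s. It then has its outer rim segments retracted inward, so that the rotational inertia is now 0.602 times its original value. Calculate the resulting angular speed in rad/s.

Angular momentum about the spin axis is conserved since the torque about it is zero.
I₂ = 0.602 × 3.18 = 1.914 kg·m².
ω₂ = I₁ω₁ / I₂ = (3.180)(8.59 rad/s) / (1.914) = 14.27 rad/s.

ω₂ ≈ 14.3 rad/s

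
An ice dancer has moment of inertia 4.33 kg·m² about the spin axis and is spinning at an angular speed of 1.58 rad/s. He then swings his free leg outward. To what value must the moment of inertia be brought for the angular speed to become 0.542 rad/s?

No external torque acts about the spin axis, so angular momentum is conserved.
I₂ = I₁ω₁ / ω₂ = (4.33)(1.58) / (0.542) = 12.62 kg·m².

I₂ ≈ 12.6 kg·m²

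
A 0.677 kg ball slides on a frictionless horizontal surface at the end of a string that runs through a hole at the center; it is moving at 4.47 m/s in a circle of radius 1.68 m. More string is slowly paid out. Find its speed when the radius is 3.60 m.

v₂ ≈ 2.09 m/s

The only horizontal force on the mass is along the cord (radial), so it exerts no torque about the hole and angular momentum m v r is conserved.
v₂ = v₁ r₁ / r₂ = (4.47)(1.68) / (3.60) = 2.086 m/s.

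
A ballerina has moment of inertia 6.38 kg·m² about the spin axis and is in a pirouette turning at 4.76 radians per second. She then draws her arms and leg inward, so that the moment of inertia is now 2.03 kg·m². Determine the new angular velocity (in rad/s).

ω₂ ≈ 15.0 rad/s

With no external torque about the axis, L is conserved: I₁ω₁ = I₂ω₂.
ω₂ = I₁ω₁ / I₂ = (6.380)(4.76 rad/s) / (2.030) = 14.96 rad/s.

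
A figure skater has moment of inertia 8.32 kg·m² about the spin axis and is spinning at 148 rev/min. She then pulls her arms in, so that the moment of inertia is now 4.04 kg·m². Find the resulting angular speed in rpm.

No external torque acts about the spin axis, so angular momentum is conserved.
ω₂ = I₁ω₁ / I₂ = (8.320)(148 rpm) / (4.040) = 304.8 rpm.

ω₂ ≈ 305 rpm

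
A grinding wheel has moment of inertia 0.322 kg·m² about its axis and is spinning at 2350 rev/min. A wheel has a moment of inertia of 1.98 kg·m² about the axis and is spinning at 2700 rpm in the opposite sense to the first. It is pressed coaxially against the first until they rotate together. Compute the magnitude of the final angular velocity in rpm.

|ω_f| ≈ 1990 rpm

The coupling torques are internal; angular momentum about the shared axis is conserved.
Taking A's sense as positive: L = (0.3220)(2350) − (1.980)(2700) = -4589 kg·m²·rpm.
Combined I = 0.3220 + 1.980 = 2.302 kg·m².
ω_f = L / I = -4589 / 2.302 = -1994 rpm.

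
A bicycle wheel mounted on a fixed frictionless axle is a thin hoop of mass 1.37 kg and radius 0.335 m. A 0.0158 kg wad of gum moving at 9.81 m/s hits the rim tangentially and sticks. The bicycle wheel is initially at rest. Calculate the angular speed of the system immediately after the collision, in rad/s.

The axle reaction passes through the axle and exerts no torque about it; angular momentum about the axle is conserved through the impact.
I_p = (1.37)(0.335)² = 0.1537 kg·m². Taking the sense of the wad of gum's angular momentum as positive, L_{wad} = m v R = (0.0158)(9.81)(0.335) = 0.05192 kg·m²/s.
L_i = 0 + 0.05192 = 0.05192 kg·m²/s.
After sticking, I_f = I_p + m R² = 0.1537 + (0.0158)(0.335)² = 0.1555 kg·m².
ω_f = L_i / I_f = 0.05192 / 0.1555 = 0.3339 rad/s.

|ω_f| ≈ 0.334 rad/s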